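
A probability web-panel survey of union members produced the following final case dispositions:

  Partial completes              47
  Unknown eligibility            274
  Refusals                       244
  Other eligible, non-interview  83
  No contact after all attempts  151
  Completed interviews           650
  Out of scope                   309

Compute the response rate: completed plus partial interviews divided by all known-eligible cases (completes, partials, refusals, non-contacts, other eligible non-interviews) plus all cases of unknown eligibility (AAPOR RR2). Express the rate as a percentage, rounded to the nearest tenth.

Top → 650 + 47 = 697
Denom → 650 + 47 + 244 + 151 + 83 + 274 = 1449
RR2 = 697 / 1449 = 0.4810

48.1%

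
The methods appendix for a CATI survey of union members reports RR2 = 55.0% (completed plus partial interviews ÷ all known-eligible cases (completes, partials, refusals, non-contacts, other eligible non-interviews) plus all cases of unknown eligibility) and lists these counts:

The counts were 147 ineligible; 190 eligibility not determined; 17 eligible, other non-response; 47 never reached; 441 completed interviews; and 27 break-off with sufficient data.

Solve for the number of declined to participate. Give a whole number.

129

Num → 441 + 27 = 468
RR2 = 468 / D = 0.550
D = 468 / 0.550 = 850.9
Other denominator terms total 722
declined to participate = 850.9 − 722 ≈ 129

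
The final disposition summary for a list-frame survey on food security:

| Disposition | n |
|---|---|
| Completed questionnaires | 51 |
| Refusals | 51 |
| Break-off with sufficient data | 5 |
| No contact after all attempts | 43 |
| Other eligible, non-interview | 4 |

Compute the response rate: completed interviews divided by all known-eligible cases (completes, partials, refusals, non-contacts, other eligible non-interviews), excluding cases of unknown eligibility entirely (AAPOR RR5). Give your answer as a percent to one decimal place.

33.1%

Top → 51
Denom → 51 + 5 + 51 + 43 + 4 = 154
RR5 = 51 / 154 = 0.3312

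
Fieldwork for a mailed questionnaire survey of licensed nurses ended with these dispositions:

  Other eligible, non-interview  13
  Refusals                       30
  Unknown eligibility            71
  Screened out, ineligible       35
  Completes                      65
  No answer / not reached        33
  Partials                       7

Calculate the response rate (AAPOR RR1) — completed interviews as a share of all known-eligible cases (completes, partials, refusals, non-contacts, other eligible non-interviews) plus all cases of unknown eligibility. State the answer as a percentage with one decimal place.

29.7%

Num → 65
Denom → 65 + 7 + 30 + 33 + 13 + 71 = 219
RR1 = 65 / 219 = 0.2968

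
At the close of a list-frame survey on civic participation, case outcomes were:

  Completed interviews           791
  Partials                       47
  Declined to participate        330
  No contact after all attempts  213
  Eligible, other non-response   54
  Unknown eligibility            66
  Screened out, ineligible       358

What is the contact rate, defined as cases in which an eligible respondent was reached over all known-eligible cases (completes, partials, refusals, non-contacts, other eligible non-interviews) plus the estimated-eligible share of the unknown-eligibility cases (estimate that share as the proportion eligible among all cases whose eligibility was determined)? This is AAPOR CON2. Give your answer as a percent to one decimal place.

Top = 791 + 47 + 330 + 54 = 1222
Determined eligible = 791 + 47 + 330 + 213 + 54 = 1435
e = 1435 / (1435 + 358) = 1435 / 1793 = 0.8003
Estimated eligible among unknowns = 0.8003 × 66 = 52.82
Denom = 1435 + 52.82 = 1487.82
CON2 = 1222 / 1487.82 = 0.8213

82.1%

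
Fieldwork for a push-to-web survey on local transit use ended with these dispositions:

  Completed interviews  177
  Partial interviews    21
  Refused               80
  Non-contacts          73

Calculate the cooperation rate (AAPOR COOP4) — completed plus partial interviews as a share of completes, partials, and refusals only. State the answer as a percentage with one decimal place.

Num: 177 + 21 = 198
Denom: 177 + 21 + 80 = 278
COOP4 = 198 / 278 = 0.7122

71.2%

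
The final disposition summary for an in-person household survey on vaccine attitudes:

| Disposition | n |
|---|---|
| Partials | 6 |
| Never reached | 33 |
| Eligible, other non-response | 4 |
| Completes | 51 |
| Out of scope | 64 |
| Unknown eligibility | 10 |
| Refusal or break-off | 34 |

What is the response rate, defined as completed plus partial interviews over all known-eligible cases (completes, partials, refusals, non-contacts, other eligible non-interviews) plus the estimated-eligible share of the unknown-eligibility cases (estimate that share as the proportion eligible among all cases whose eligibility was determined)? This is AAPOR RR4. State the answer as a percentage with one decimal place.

Num → 51 + 6 = 57
Determined eligible → 51 + 6 + 34 + 33 + 4 = 128
e = 128 / (128 + 64) = 128 / 192 = 0.6667
e × U → 0.6667 × 10 = 6.67
Denom → 128 + 6.67 = 134.67
RR4 = 57 / 134.67 = 0.4233

42.3%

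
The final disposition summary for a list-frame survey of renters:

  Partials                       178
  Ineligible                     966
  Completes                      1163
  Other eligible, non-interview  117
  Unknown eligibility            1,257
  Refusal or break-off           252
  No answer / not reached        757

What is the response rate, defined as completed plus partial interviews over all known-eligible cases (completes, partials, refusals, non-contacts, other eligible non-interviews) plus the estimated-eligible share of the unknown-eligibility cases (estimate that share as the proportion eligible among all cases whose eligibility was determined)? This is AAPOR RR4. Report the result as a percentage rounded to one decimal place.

39.8%

Top → 1163 + 178 = 1341
Determined eligible → 1163 + 178 + 252 + 757 + 117 = 2467
e = 2467 / (2467 + 966) = 2467 / 3433 = 0.7186
Eligible share of unknowns → 0.7186 × 1257 = 903.28
Denominator → 2467 + 903.28 = 3370.28
RR4 = 1341 / 3370.28 = 0.3979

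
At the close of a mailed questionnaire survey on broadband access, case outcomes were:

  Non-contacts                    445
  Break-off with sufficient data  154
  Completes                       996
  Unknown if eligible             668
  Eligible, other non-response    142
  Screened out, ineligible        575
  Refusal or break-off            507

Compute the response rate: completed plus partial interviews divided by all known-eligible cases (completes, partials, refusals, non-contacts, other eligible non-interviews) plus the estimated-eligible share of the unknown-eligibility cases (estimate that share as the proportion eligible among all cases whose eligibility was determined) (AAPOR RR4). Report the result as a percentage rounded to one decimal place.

Top = 996 + 154 = 1150
Determined eligible = 996 + 154 + 507 + 445 + 142 = 2244
e = 2244 / (2244 + 575) = 2244 / 2819 = 0.7960
e × U = 0.7960 × 668 = 531.73
Denom = 2244 + 531.73 = 2775.73
RR4 = 1150 / 2775.73 = 0.4143

41.4%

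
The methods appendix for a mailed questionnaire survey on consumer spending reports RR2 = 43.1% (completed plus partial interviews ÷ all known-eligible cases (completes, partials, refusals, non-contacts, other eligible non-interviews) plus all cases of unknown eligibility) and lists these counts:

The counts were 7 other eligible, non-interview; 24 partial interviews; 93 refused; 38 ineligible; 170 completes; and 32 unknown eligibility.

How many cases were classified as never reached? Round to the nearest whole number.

Top = 170 + 24 = 194
RR2 = 194 / D = 0.431
D = 194 / 0.431 = 450.1
Remaining denominator categories sum to 326
never reached = 450.1 − 326 ≈ 124

124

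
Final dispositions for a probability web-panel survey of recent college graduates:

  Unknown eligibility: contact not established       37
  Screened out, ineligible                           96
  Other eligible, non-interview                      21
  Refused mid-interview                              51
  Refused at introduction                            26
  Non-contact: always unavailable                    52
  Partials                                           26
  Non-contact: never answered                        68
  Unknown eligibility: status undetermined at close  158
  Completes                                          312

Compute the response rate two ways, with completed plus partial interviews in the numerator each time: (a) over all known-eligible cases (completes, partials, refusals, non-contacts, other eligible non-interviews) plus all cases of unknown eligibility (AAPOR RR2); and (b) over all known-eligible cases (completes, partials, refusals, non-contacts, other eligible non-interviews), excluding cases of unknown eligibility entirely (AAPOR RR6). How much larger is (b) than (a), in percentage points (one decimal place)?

Refused = 26 + 51 = 77
Non-contacts = 68 + 52 = 120
Unknown eligibility = 37 + 158 = 195
Num → 312 + 26 = 338
Denom → 312 + 26 + 77 + 120 + 21 + 195 = 751
RR2 = 338 / 751 = 0.4501
Denom → 312 + 26 + 77 + 120 + 21 = 556
RR6 = 338 / 556 = 0.6079
Difference = 60.79 − 45.01 = 15.78 percentage points

15.8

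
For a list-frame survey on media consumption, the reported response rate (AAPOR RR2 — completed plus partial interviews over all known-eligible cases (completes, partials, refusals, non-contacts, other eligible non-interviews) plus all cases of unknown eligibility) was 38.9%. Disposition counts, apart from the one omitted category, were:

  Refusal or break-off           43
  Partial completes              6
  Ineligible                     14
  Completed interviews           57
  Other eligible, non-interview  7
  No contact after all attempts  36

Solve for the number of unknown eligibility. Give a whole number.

13

Num: 57 + 6 = 63
RR2 = 63 / D = 0.389
D = 63 / 0.389 = 162.0
Rest of base = 149
unknown eligibility = 162.0 − 149 ≈ 13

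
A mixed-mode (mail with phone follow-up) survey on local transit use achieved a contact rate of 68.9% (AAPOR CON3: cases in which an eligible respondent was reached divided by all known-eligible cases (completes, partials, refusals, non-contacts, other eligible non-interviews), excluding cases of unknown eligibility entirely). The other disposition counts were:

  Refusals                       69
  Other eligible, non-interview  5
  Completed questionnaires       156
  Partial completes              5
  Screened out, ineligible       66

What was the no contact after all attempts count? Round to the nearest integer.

Num → 156 + 5 + 69 + 5 = 235
CON3 = 235 / D = 0.689
D = 235 / 0.689 = 341.1
Rest of base = 235
no contact after all attempts = 341.1 − 235 ≈ 106

106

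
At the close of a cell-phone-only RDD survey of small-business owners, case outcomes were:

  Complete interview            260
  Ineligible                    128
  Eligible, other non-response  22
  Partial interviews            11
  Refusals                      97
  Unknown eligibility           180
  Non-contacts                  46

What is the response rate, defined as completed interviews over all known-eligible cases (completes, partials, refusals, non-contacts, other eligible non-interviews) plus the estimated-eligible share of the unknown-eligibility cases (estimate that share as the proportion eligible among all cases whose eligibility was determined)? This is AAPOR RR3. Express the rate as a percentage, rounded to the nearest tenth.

Num → 260
Determined eligible → 260 + 11 + 97 + 46 + 22 = 436
e = 436 / (436 + 128) = 436 / 564 = 0.7730
Eligible share of unknowns → 0.7730 × 180 = 139.14
Denominator → 436 + 139.14 = 575.14
RR3 = 260 / 575.14 = 0.4521

45.2%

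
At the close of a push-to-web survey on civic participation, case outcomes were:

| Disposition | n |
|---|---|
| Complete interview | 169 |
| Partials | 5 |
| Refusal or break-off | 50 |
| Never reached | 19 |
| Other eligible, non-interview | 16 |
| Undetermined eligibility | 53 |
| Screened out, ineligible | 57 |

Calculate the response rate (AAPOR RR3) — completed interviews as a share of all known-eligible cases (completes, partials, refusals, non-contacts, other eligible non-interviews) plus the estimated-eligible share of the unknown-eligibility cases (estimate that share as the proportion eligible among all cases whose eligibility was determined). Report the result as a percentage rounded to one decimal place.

55.9%

Num → 169
Known eligible → 169 + 5 + 50 + 19 + 16 = 259
e = 259 / (259 + 57) = 259 / 316 = 0.8196
Estimated eligible among unknowns → 0.8196 × 53 = 43.44
Denom → 259 + 43.44 = 302.44
RR3 = 169 / 302.44 = 0.5588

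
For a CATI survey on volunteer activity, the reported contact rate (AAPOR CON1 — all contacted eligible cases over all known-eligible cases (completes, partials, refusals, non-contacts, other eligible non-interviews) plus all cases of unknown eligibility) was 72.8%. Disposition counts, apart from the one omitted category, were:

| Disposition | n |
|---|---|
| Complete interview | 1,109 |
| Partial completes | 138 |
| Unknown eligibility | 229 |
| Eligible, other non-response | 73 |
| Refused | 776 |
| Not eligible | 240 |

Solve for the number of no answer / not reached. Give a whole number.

554

Num = 1109 + 138 + 776 + 73 = 2096
CON1 = 2096 / D = 0.728
D = 2096 / 0.728 = 2879.1
Remaining denominator categories sum to 2325
no answer / not reached = 2879.1 − 2325 ≈ 554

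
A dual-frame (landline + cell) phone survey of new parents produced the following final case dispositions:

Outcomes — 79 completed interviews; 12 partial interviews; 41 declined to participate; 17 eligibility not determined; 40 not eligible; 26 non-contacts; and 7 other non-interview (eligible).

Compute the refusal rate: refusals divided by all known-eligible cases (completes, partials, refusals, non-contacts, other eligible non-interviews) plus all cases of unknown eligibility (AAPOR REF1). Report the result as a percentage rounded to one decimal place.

Numerator = 41
Base = 79 + 12 + 41 + 26 + 7 + 17 = 182
REF1 = 41 / 182 = 0.2253

22.5%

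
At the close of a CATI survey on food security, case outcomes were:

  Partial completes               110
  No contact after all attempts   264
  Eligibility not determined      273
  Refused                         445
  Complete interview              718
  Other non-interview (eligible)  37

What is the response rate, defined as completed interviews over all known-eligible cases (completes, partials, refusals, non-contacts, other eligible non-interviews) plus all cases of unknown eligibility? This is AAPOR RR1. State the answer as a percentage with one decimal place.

Num: 718
Denominator: 718 + 110 + 445 + 264 + 37 + 273 = 1847
RR1 = 718 / 1847 = 0.3887

38.9%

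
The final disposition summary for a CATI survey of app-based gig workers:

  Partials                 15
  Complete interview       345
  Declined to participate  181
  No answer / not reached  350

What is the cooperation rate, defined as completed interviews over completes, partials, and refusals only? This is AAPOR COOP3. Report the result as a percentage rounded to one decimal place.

63.8%

Top: 345
Base: 345 + 15 + 181 = 541
COOP3 = 345 / 541 = 0.6377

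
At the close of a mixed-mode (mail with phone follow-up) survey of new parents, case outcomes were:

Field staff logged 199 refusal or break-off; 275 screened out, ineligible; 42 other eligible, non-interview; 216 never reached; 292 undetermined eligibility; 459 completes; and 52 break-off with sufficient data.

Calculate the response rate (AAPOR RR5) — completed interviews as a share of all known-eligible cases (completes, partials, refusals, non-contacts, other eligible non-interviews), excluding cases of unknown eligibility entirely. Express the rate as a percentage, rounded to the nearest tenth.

Num: 459
Denom: 459 + 52 + 199 + 216 + 42 = 968
RR5 = 459 / 968 = 0.4742

47.4%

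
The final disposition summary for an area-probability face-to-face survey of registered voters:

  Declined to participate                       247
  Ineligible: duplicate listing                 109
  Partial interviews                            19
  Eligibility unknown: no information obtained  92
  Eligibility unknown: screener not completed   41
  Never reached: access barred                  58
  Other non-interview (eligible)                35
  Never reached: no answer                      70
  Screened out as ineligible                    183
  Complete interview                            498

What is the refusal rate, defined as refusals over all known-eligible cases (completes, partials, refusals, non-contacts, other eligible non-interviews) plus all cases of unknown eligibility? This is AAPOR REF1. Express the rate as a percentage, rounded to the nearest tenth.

23.3%

No contact after all attempts = 70 + 58 = 128
Unknown if eligible = 41 + 92 = 133
Not eligible = 183 + 109 = 292
Num: 247
Denominator: 498 + 19 + 247 + 128 + 35 + 133 = 1060
REF1 = 247 / 1060 = 0.2330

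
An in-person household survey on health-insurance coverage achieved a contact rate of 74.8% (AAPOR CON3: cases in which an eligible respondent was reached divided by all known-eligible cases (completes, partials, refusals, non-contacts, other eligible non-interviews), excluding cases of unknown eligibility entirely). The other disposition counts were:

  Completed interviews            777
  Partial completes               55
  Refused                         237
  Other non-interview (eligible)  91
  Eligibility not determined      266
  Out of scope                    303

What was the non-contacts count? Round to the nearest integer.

Numerator: 777 + 55 + 237 + 91 = 1160
CON3 = 1160 / D = 0.748
D = 1160 / 0.748 = 1550.8
Rest of base = 1160
non-contacts = 1550.8 − 1160 ≈ 391

391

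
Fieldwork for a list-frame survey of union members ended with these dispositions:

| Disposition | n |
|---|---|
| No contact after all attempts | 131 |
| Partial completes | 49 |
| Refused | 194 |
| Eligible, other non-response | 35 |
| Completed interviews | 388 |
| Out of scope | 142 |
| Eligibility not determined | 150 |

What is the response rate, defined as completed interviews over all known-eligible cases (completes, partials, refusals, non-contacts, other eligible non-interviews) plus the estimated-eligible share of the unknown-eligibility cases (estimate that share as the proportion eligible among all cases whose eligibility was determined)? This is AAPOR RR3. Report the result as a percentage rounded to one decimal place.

Numerator: 388
Determined eligible: 388 + 49 + 194 + 131 + 35 = 797
e = 797 / (797 + 142) = 797 / 939 = 0.8488
Estimated eligible among unknowns: 0.8488 × 150 = 127.32
Denom: 797 + 127.32 = 924.32
RR3 = 388 / 924.32 = 0.4198

42.0%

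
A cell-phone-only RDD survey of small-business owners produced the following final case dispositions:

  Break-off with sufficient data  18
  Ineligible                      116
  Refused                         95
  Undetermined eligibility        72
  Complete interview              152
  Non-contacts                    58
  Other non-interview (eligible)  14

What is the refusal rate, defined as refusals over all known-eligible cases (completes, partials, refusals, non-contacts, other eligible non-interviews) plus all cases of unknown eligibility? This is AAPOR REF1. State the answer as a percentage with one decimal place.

Num = 95
Base = 152 + 18 + 95 + 58 + 14 + 72 = 409
REF1 = 95 / 409 = 0.2323

23.2%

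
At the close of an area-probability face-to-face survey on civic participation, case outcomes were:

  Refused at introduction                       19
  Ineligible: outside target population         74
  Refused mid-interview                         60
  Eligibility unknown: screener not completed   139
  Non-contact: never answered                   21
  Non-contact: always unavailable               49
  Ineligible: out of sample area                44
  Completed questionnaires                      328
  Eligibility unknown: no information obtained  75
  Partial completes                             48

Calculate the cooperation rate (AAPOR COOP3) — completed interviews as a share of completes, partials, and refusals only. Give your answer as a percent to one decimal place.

Refusal or break-off = 19 + 60 = 79
No answer / not reached = 21 + 49 = 70
Eligibility not determined = 139 + 75 = 214
Screened out, ineligible = 74 + 44 = 118
Top = 328
Base = 328 + 48 + 79 = 455
COOP3 = 328 / 455 = 0.7209

72.1%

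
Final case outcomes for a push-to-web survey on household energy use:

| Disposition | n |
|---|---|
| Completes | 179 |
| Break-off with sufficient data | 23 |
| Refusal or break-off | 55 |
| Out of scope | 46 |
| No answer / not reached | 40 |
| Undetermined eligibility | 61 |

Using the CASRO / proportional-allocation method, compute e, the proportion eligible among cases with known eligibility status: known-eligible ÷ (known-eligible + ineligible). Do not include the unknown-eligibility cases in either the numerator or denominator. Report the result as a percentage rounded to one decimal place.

Determined eligible: 179 + 23 + 55 + 40 = 297
e = 297 / (297 + 46) = 297 / 343 = 0.8659

86.6%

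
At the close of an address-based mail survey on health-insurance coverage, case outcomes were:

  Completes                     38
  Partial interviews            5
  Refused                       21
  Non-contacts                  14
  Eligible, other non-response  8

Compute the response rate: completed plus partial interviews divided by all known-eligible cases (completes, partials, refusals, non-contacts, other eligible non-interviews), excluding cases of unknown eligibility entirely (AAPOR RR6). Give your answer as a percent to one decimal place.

50.0%

Top = 38 + 5 = 43
Base = 38 + 5 + 21 + 14 + 8 = 86
RR6 = 43 / 86 = 0.5000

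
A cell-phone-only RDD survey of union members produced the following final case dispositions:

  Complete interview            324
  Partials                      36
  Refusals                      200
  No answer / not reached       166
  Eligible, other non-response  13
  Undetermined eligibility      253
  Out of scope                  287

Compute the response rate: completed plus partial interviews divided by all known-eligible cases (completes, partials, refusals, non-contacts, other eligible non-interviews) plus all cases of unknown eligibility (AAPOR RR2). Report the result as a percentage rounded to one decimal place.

Num → 324 + 36 = 360
Base → 324 + 36 + 200 + 166 + 13 + 253 = 992
RR2 = 360 / 992 = 0.3629

36.3%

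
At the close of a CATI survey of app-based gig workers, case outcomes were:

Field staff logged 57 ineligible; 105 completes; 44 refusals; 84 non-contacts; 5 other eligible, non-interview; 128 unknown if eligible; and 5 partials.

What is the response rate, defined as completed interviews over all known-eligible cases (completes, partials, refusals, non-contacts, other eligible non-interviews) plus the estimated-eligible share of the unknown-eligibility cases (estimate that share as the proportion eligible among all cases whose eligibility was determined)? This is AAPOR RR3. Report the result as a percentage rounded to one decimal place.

30.3%

Num = 105
Known eligible = 105 + 5 + 44 + 84 + 5 = 243
e = 243 / (243 + 57) = 243 / 300 = 0.8100
Eligible share of unknowns = 0.8100 × 128 = 103.68
Denom = 243 + 103.68 = 346.68
RR3 = 105 / 346.68 = 0.3029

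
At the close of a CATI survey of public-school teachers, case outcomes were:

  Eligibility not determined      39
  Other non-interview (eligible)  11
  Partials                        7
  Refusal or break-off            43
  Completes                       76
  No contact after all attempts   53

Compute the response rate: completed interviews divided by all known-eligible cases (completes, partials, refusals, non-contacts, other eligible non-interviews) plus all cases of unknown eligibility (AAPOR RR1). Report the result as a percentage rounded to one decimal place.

33.2%

Top → 76
Denominator → 76 + 7 + 43 + 53 + 11 + 39 = 229
RR1 = 76 / 229 = 0.3319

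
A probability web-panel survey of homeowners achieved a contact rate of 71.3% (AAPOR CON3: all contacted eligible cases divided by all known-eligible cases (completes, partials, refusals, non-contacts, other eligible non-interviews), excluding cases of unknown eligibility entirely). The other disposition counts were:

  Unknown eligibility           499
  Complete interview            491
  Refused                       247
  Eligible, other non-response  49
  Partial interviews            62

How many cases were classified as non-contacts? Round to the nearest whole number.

Top: 491 + 62 + 247 + 49 = 849
CON3 = 849 / D = 0.713
D = 849 / 0.713 = 1190.7
Remaining denominator categories sum to 849
non-contacts = 1190.7 − 849 ≈ 342

342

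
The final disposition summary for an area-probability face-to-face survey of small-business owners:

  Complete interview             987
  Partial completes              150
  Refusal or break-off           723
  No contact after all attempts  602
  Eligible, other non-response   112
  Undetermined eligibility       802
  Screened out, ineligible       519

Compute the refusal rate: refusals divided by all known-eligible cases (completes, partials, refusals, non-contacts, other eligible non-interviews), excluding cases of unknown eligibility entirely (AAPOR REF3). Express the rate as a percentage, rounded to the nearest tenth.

28.1%

Num → 723
Denom → 987 + 150 + 723 + 602 + 112 = 2574
REF3 = 723 / 2574 = 0.2809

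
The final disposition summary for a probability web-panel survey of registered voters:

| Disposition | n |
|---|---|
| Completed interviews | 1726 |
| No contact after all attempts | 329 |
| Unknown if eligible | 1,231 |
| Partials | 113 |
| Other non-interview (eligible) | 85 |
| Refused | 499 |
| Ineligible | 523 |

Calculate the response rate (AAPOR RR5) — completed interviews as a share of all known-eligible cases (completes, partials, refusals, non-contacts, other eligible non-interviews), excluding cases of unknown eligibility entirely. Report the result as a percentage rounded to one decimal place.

Numerator: 1726
Denom: 1726 + 113 + 499 + 329 + 85 = 2752
RR5 = 1726 / 2752 = 0.6272

62.7%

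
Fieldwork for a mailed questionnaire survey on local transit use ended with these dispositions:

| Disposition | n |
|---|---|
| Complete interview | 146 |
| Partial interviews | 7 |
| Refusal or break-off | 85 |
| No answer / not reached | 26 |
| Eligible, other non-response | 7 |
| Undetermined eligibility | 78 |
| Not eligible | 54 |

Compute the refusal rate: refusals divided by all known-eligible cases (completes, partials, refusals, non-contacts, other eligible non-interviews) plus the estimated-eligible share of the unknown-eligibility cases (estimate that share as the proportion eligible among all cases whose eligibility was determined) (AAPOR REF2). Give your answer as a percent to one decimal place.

Top → 85
Known eligible → 146 + 7 + 85 + 26 + 7 = 271
e = 271 / (271 + 54) = 271 / 325 = 0.8338
Estimated eligible among unknowns → 0.8338 × 78 = 65.04
Denom → 271 + 65.04 = 336.04
REF2 = 85 / 336.04 = 0.2529

25.3%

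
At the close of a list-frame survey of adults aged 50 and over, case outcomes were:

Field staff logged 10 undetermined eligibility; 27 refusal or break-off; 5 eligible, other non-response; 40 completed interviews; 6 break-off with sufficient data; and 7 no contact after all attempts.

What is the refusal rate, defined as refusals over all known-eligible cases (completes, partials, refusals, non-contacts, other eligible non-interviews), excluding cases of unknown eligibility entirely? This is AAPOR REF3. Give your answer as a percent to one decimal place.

31.8%

Num → 27
Denominator → 40 + 6 + 27 + 7 + 5 = 85
REF3 = 27 / 85 = 0.3176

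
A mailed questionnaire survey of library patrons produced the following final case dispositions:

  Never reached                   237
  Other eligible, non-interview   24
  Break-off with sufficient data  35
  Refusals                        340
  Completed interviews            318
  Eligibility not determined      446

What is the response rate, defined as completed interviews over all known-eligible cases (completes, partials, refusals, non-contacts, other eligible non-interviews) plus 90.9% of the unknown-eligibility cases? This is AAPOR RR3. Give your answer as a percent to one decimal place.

Num → 318
Determined eligible → 318 + 35 + 340 + 237 + 24 = 954
Estimated eligible among unknowns → 0.9090 × 446 = 405.41
Denominator → 954 + 405.41 = 1359.41
RR3 = 318 / 1359.41 = 0.2339

23.4%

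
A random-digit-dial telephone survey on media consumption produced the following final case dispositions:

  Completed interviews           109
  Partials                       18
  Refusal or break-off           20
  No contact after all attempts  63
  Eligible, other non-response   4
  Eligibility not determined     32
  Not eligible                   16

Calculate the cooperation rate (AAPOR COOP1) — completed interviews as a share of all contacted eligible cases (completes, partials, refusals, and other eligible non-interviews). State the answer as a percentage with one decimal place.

Numerator → 109
Denom → 109 + 18 + 20 + 4 = 151
COOP1 = 109 / 151 = 0.7219

72.2%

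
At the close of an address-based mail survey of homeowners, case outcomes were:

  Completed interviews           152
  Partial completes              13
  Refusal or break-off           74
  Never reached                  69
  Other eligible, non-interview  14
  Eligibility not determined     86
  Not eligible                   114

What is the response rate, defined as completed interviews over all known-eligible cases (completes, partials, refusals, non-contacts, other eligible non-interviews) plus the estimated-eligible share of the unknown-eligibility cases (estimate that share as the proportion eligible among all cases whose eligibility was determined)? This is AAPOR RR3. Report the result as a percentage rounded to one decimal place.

Top = 152
Eligible (known) = 152 + 13 + 74 + 69 + 14 = 322
e = 322 / (322 + 114) = 322 / 436 = 0.7385
Estimated eligible among unknowns = 0.7385 × 86 = 63.51
Denom = 322 + 63.51 = 385.51
RR3 = 152 / 385.51 = 0.3943

39.4%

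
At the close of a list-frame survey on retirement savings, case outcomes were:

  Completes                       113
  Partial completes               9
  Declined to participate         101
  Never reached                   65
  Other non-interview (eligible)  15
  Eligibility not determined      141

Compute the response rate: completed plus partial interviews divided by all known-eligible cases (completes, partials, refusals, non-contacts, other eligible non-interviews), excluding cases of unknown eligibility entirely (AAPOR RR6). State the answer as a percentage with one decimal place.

40.3%

Numerator → 113 + 9 = 122
Denominator → 113 + 9 + 101 + 65 + 15 = 303
RR6 = 122 / 303 = 0.4026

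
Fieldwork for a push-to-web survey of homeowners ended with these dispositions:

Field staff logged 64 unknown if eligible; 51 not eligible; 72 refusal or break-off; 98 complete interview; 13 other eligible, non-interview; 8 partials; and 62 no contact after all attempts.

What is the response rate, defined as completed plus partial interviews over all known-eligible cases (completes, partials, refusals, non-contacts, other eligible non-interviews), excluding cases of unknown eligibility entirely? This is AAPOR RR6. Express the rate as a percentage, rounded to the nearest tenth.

Top = 98 + 8 = 106
Base = 98 + 8 + 72 + 62 + 13 = 253
RR6 = 106 / 253 = 0.4190

41.9%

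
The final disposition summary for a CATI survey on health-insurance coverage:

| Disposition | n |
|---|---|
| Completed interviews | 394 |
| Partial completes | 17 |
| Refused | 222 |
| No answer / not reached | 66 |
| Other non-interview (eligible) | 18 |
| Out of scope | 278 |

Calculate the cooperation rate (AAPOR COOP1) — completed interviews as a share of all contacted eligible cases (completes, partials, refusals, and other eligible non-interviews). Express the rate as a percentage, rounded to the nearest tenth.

60.5%

Num = 394
Denom = 394 + 17 + 222 + 18 = 651
COOP1 = 394 / 651 = 0.6052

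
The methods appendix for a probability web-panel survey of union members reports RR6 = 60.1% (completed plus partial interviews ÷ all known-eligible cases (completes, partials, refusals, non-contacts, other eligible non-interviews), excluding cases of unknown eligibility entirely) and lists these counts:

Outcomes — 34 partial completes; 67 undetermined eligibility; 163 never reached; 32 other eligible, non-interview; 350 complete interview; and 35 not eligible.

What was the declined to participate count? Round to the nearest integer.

60

Numerator: 350 + 34 = 384
RR6 = 384 / D = 0.601
D = 384 / 0.601 = 638.9
Rest of base = 579
declined to participate = 638.9 − 579 ≈ 60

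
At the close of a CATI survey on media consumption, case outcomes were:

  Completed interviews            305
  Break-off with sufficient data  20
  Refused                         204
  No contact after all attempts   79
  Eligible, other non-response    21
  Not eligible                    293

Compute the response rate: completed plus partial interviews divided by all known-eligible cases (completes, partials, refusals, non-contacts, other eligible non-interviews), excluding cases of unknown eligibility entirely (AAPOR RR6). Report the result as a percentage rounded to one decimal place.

51.7%

Numerator → 305 + 20 = 325
Denominator → 305 + 20 + 204 + 79 + 21 = 629
RR6 = 325 / 629 = 0.5167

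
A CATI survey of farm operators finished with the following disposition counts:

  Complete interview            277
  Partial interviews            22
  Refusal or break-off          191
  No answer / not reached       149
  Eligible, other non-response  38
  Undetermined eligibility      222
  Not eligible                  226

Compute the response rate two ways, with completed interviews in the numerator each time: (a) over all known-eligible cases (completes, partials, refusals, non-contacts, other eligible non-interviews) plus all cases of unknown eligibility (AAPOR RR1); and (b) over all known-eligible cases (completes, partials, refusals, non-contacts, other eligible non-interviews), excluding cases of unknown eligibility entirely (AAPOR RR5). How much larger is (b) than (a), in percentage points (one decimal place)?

10.1

Numerator = 277
Denom = 277 + 22 + 191 + 149 + 38 + 222 = 899
RR1 = 277 / 899 = 0.3081
Denom = 277 + 22 + 191 + 149 + 38 = 677
RR5 = 277 / 677 = 0.4092
Difference = 40.92 − 30.81 = 10.11 percentage points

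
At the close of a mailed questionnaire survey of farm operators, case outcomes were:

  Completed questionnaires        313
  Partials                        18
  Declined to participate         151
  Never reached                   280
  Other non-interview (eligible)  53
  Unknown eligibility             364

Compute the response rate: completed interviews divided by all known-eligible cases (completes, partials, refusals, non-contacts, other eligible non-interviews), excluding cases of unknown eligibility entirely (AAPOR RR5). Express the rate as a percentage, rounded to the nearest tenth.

Numerator = 313
Denom = 313 + 18 + 151 + 280 + 53 = 815
RR5 = 313 / 815 = 0.3840

38.4%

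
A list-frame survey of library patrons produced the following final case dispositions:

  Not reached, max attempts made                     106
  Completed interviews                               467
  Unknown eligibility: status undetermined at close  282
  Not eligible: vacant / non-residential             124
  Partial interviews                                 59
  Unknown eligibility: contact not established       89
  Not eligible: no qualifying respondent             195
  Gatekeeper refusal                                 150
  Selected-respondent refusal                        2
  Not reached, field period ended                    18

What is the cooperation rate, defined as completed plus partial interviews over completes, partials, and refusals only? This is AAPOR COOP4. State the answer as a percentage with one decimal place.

77.6%

Refusals = 150 + 2 = 152
No answer / not reached = 18 + 106 = 124
Unknown eligibility = 89 + 282 = 371
Ineligible = 195 + 124 = 319
Num: 467 + 59 = 526
Base: 467 + 59 + 152 = 678
COOP4 = 526 / 678 = 0.7758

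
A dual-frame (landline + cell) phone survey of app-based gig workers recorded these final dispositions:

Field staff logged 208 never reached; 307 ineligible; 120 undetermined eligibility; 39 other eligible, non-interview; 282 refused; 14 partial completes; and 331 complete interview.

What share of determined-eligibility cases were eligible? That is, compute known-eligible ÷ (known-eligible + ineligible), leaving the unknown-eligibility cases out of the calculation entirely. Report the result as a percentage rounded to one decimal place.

74.0%

Known eligible = 331 + 14 + 282 + 208 + 39 = 874
e = 874 / (874 + 307) = 874 / 1181 = 0.7401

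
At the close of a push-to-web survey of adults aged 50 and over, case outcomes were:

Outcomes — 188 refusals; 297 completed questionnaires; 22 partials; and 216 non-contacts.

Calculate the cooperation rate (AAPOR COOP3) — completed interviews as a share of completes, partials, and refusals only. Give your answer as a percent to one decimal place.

58.6%

Top → 297
Base → 297 + 22 + 188 = 507
COOP3 = 297 / 507 = 0.5858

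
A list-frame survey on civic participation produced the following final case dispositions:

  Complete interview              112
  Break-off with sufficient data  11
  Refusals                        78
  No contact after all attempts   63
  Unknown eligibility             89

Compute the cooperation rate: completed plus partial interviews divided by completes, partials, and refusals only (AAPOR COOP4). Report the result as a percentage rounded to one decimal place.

61.2%

Top: 112 + 11 = 123
Denom: 112 + 11 + 78 = 201
COOP4 = 123 / 201 = 0.6119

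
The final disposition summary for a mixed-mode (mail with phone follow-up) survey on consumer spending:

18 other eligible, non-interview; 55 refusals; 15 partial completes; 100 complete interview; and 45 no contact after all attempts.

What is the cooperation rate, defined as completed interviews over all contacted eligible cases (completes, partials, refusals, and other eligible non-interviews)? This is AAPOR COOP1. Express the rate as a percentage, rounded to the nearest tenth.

53.2%

Numerator: 100
Denominator: 100 + 15 + 55 + 18 = 188
COOP1 = 100 / 188 = 0.5319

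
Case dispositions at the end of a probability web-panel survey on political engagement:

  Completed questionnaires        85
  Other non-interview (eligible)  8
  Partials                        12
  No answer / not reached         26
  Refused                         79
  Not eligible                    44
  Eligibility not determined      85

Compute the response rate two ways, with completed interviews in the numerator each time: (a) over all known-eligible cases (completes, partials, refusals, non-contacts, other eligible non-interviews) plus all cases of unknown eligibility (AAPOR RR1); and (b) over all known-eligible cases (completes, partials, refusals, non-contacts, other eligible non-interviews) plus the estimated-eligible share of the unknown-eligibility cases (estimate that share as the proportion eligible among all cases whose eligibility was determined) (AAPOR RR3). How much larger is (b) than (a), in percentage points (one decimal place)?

Top: 85
Denominator: 85 + 12 + 79 + 26 + 8 + 85 = 295
RR1 = 85 / 295 = 0.2881
Eligible (known): 85 + 12 + 79 + 26 + 8 = 210
e = 210 / (210 + 44) = 210 / 254 = 0.8268
Eligible share of unknowns: 0.8268 × 85 = 70.28
Denominator: 210 + 70.28 = 280.28
RR3 = 85 / 280.28 = 0.3033
Difference = 30.33 − 28.81 = 1.52 percentage points

1.5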